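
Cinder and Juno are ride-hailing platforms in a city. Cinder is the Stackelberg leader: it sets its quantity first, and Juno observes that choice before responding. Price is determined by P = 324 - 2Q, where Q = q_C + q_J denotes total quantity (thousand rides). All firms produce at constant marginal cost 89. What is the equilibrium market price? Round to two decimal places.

Solve by backward induction. Given q_C, the follower Juno maximises π_J = (324 - 2q_C - 2q_J)q_J - 89q_J.
∂π_J/∂q_J = 235 - 2q_C - 4q_J = 0 gives the reaction function q_J = (235 - 2q_C)/4.
The leader anticipates this reaction. Substituting into P = 324 - 2Q gives P = 413/2 - q_C, so π_C = (413/2 - q_C)q_C - 89q_C.
Maximising: ∂π_C/∂q_C = 235/2 - 2q_C = 0, giving q_C = 235/4.
Then q_J = (235 - 2·(235/4))/4 = 235/8.
Total output Q = 705/8, so price P = 324 - 2·(705/8) = 591/4.

147.75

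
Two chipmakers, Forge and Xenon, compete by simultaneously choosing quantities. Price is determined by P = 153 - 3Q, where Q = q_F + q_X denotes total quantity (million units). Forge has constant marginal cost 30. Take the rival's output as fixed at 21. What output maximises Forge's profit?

With the rival's output fixed at 21, Forge's profit is π_F = (153 - 3·21 - 3q_F)q_F - (30q_F) = (90 - 3q_F)q_F - (30q_F).
∂π_F/∂q_F = 60 - 6q_F = 0, so q_F = 10.

10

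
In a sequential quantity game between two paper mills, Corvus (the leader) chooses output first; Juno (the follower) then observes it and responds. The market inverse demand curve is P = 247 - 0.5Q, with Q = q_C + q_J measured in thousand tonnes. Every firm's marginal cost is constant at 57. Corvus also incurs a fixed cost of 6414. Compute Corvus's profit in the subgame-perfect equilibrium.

Solve by backward induction. Given q_C, the follower Juno maximises π_J = (247 - (1/2)q_C - (1/2)q_J)q_J - 57q_J.
Setting the follower's marginal profit to zero, 190 - (1/2)q_C - q_J = 0, i.e. q_J = (190 - (1/2)q_C).
Corvus substitutes q_J(q_C) into its own profit: π_C = q_C(247 - (1/2)q_C - (190 - (1/2)q_C)/2) - 57q_C = (152 - (1/4)q_C)q_C - 57q_C.
The leader's first-order condition 95 - (1/2)q_C = 0 yields q_C = 190.
Then q_J = (190 - (1/2)·190) = 95.
Price P = 247 - (1/2)·285 = 209/2.
Corvus's profit: (209/2 - 57)·190 - 6414 = 2611.

2611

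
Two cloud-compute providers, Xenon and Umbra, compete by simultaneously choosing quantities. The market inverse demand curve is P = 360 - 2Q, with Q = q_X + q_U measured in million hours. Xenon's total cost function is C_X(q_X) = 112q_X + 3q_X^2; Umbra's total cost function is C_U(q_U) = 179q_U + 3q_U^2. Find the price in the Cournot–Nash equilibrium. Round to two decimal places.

Xenon's profit: π_X = (360 - 2Q)q_X - (112q_X + 3q_X²). Setting ∂π_X/∂q_X = 0: 248 - 10q_X - 2(q_U) = 0.
Umbra's profit: π_U = (360 - 2Q)q_U - (179q_U + 3q_U²). Setting ∂π_U/∂q_U = 0: 181 - 10q_U - 2(q_X) = 0.
So q_X = (248 - 2q_U)/10 and q_U = (181 - 2q_X)/10.
Substituting one into the other gives q_X = 353/16 and q_U = 219/16.
Total output Q = 143/4, so price P = 360 - 2·(143/4) = 577/2.

288.50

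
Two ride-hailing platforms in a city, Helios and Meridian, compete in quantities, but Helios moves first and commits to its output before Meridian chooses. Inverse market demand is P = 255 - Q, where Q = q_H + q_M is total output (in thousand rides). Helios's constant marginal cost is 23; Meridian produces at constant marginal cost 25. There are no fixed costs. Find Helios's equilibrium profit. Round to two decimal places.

6844.50

Solve by backward induction. Given q_H, the follower Meridian maximises π_M = (255 - q_H - q_M)q_M - 25q_M.
Setting the follower's marginal profit to zero, 230 - q_H - 2q_M = 0, i.e. q_M = (230 - q_H)/2.
The leader anticipates this reaction. Substituting into P = 255 - Q gives P = 140 - (1/2)q_H, so π_H = (140 - (1/2)q_H)q_H - 23q_H.
The leader's first-order condition 117 - q_H = 0 yields q_H = 117.
Then q_M = (230 - 117)/2 = 113/2.
Price P = 255 - 347/2 = 163/2.
Helios's profit: (163/2 - 23)·117 = 6844.5000.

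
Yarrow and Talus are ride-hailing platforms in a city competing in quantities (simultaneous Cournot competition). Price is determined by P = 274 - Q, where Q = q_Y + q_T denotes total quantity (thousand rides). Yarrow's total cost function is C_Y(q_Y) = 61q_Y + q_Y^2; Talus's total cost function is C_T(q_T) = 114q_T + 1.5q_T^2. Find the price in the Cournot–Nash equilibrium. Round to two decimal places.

203.89

Yarrow's profit: π_Y = (274 - Q)q_Y - (61q_Y + q_Y²). Setting ∂π_Y/∂q_Y = 0: 213 - 4q_Y - (q_T) = 0.
Talus's profit: π_T = (274 - Q)q_T - (114q_T + (3/2)q_T²). Setting ∂π_T/∂q_T = 0: 160 - 5q_T - (q_Y) = 0.
Rearranging gives the reaction functions q_Y = (213 - q_T)/4 and q_T = (160 - q_Y)/5.
Solving the pair: q_Y = 905/19, q_T = 427/19.
Total output Q = 1332/19, so price P = 274 - 1332/19 = 203.8947.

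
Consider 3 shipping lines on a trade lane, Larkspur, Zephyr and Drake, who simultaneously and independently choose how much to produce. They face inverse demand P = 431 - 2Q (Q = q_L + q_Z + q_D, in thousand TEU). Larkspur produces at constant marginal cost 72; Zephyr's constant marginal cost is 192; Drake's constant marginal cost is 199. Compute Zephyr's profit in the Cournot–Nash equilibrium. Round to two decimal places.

496.13

Larkspur's profit: π_L = (431 - 2Q)q_L - (72q_L). Setting ∂π_L/∂q_L = 0: 359 - 4q_L - 2(q_Z + q_D) = 0.
Zephyr's profit: π_Z = (431 - 2Q)q_Z - (192q_Z). Setting ∂π_Z/∂q_Z = 0: 239 - 4q_Z - 2(q_L + q_D) = 0.
Drake's profit: π_D = (431 - 2Q)q_D - (199q_D). Setting ∂π_D/∂q_D = 0: 232 - 4q_D - 2(q_L + q_Z) = 0.
Adding the 3 conditions: 830 − 4Q − 4Q = 0, i.e. Q = 415/4.
Back-substituting: q_L = (359 − 415/2)/2 = 303/4, q_Z = (239 − 415/2)/2 = 63/4, q_D = (232 − 415/2)/2 = 49/4.
Price P = 431 - 2·(415/4) = 447/2.
Zephyr's profit: (447/2 - 192)·(63/4) = 496.1250.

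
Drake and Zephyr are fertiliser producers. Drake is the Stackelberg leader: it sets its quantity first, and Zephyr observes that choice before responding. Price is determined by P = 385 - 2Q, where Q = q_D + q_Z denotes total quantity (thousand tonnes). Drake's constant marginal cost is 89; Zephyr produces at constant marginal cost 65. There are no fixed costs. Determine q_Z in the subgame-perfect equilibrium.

The follower Zephyr best-responds to any q_D: π_Z = (385 - 2Q)q_Z - 65q_Z.
Setting the follower's marginal profit to zero, 320 - 2q_D - 4q_Z = 0, i.e. q_Z = (320 - 2q_D)/4.
Drake substitutes q_Z(q_D) into its own profit: π_D = q_D(385 - 2q_D - (320 - 2q_D)/2) - 89q_D = (225 - q_D)q_D - 89q_D.
The leader's first-order condition 136 - 2q_D = 0 yields q_D = 68.
Then q_Z = (320 - 2·68)/4 = 46.

46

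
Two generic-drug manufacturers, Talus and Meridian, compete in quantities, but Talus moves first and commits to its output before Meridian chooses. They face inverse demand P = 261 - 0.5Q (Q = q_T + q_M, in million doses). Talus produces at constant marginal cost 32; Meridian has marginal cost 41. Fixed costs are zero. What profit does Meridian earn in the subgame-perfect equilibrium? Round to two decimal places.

Solve by backward induction. Given q_T, the follower Meridian maximises π_M = (261 - (1/2)q_T - (1/2)q_M)q_M - 41q_M.
Setting the follower's marginal profit to zero, 220 - (1/2)q_T - q_M = 0, i.e. q_M = (220 - (1/2)q_T).
The leader anticipates this reaction. Substituting into P = 261 - 0.5Q gives P = 151 - (1/4)q_T, so π_T = (151 - (1/4)q_T)q_T - 32q_T.
Maximising: ∂π_T/∂q_T = 119 - (1/2)q_T = 0, giving q_T = 238.
Then q_M = (220 - (1/2)·238) = 101.
Price P = 261 - (1/2)·339 = 183/2.
Meridian's profit: (183/2 - 41)·101 = 5100.5000.

5100.50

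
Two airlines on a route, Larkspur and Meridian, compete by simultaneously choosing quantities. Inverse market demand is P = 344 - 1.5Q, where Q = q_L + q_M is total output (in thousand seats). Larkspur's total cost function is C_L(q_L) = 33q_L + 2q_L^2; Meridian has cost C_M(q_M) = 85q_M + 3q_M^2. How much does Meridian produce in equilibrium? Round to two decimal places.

22.16

Larkspur's profit: π_L = (344 - 1.5Q)q_L - (33q_L + 2q_L²). Setting ∂π_L/∂q_L = 0: 311 - 7q_L - (3/2)(q_M) = 0.
Meridian's profit: π_M = (344 - 1.5Q)q_M - (85q_M + 3q_M²). Setting ∂π_M/∂q_M = 0: 259 - 9q_M - (3/2)(q_L) = 0.
Rearranging gives the reaction functions q_L = (311 - (3/2)q_M)/7 and q_M = (259 - (3/2)q_L)/9.
Substituting one into the other gives q_L = 39.6790 and q_M = 22.1646.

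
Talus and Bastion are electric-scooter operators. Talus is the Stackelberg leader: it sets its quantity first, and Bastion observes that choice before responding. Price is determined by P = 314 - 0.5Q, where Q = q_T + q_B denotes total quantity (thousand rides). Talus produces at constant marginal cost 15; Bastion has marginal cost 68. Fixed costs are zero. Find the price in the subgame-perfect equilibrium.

Solve by backward induction. Given q_T, the follower Bastion maximises π_B = (314 - (1/2)q_T - (1/2)q_B)q_B - 68q_B.
∂π_B/∂q_B = 246 - (1/2)q_T - q_B = 0 gives the reaction function q_B = (246 - (1/2)q_T).
The leader anticipates this reaction. Substituting into P = 314 - 0.5Q gives P = 191 - (1/4)q_T, so π_T = (191 - (1/4)q_T)q_T - 15q_T.
Maximising: ∂π_T/∂q_T = 176 - (1/2)q_T = 0, giving q_T = 352.
Then q_B = (246 - (1/2)·352) = 70.
Total output Q = 422, so price P = 314 - (1/2)·422 = 103.

103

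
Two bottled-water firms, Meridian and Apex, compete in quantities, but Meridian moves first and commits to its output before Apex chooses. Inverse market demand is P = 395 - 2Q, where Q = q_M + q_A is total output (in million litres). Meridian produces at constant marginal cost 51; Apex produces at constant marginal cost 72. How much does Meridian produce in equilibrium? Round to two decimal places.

91.25

Solve by backward induction. Given q_M, the follower Apex maximises π_A = (395 - 2q_M - 2q_A)q_A - 72q_A.
Setting the follower's marginal profit to zero, 323 - 2q_M - 4q_A = 0, i.e. q_A = (323 - 2q_M)/4.
The leader anticipates this reaction. Substituting into P = 395 - 2Q gives P = 467/2 - q_M, so π_M = (467/2 - q_M)q_M - 51q_M.
Maximising: ∂π_M/∂q_M = 365/2 - 2q_M = 0, giving q_M = 365/4.
Then q_A = (323 - 2·(365/4))/4 = 281/8.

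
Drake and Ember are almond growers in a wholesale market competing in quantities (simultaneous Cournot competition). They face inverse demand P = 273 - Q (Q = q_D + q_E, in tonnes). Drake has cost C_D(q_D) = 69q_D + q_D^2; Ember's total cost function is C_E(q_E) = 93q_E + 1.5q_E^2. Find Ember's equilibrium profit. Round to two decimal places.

Drake's profit: π_D = (273 - Q)q_D - (69q_D + q_D²). Setting ∂π_D/∂q_D = 0: 204 - 4q_D - (q_E) = 0.
Ember's first-order condition: 180 - 5q_E - (q_D) = 0.
Best responses: q_D = (204 - q_E)/4, q_E = (180 - q_D)/5.
Solving the pair: q_D = 840/19, q_E = 516/19.
Price P = 273 - 1356/19 = 201.6316.
Ember's profit: 201.6316·(516/19) - 93·(516/19) - (3/2)(516/19)² = 1843.8781.

1843.88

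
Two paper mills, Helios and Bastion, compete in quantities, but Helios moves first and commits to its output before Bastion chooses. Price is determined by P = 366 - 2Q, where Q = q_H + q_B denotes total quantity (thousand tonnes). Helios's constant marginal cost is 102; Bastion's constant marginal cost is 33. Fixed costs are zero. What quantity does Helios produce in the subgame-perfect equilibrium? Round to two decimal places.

48.75

Solve by backward induction. Given q_H, the follower Bastion maximises π_B = (366 - 2q_H - 2q_B)q_B - 33q_B.
Setting the follower's marginal profit to zero, 333 - 2q_H - 4q_B = 0, i.e. q_B = (333 - 2q_H)/4.
Helios substitutes q_B(q_H) into its own profit: π_H = q_H(366 - 2q_H - (333 - 2q_H)/2) - 102q_H = (399/2 - q_H)q_H - 102q_H.
The leader's first-order condition 195/2 - 2q_H = 0 yields q_H = 195/4.
Then q_B = (333 - 2·(195/4))/4 = 471/8.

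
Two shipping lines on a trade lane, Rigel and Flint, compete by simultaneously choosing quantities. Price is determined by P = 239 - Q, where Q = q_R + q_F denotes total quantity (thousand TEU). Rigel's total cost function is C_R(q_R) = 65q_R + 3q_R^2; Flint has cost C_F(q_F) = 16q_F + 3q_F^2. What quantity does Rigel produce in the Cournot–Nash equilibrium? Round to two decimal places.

18.56

Rigel's profit: π_R = (239 - Q)q_R - (65q_R + 3q_R²). Setting ∂π_R/∂q_R = 0: 174 - 8q_R - (q_F) = 0.
Flint's profit: π_F = (239 - Q)q_F - (16q_F + 3q_F²). Setting ∂π_F/∂q_F = 0: 223 - 8q_F - (q_R) = 0.
Rearranging gives the reaction functions q_R = (174 - q_F)/8 and q_F = (223 - q_R)/8.
Solving the pair: q_R = 167/9, q_F = 230/9.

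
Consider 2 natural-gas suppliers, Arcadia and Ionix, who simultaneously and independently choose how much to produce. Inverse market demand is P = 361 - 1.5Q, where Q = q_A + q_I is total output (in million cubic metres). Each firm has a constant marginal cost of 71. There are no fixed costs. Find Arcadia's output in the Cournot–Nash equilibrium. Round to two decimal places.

64.44

Each firm earns π_i = (361 - 1.5Q)q_i - 71q_i.
Setting ∂π_i/∂q_i = 0 with rivals' quantities fixed: 290 - 3q_i - (3/2)q_j = 0.
With identical firms every q_j equals q_i, so q_j = q_i and 290 = (9/2)q_i, giving q_i = 580/9.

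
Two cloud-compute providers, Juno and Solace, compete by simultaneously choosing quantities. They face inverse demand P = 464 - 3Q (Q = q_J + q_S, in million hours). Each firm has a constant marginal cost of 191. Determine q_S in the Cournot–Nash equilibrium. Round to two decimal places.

30.33

A representative firm's profit is π_i = q_i(464 - 3Q) - 191q_i.
Setting ∂π_i/∂q_i = 0 with rivals' quantities fixed: 273 - 6q_i - 3q_j = 0.
With identical firms every q_j equals q_i, so q_j = q_i and 273 = 9q_i, giving q_i = 91/3.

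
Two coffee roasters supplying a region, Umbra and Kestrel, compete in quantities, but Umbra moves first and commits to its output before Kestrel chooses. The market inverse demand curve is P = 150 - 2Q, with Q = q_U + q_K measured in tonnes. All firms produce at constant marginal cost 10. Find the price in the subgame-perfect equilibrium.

The follower Kestrel best-responds to any q_U: π_K = (150 - 2Q)q_K - 10q_K.
Follower FOC: 140 - 2q_U - 4q_K = 0, so q_K(q_U) = (140 - 2q_U)/4.
The leader anticipates this reaction. Substituting into P = 150 - 2Q gives P = 80 - q_U, so π_U = (80 - q_U)q_U - 10q_U.
Maximising: ∂π_U/∂q_U = 70 - 2q_U = 0, giving q_U = 35.
Then q_K = (140 - 2·35)/4 = 35/2.
Total output Q = 105/2, so price P = 150 - 2·(105/2) = 45.

45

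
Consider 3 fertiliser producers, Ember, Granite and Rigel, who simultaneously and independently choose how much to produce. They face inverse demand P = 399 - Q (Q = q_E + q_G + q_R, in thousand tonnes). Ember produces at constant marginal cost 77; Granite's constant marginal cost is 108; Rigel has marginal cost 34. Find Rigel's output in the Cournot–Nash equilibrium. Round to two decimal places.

Ember's profit: π_E = (399 - Q)q_E - (77q_E). Setting ∂π_E/∂q_E = 0: 322 - 2q_E - (q_G + q_R) = 0.
Granite's profit: π_G = (399 - Q)q_G - (108q_G). Setting ∂π_G/∂q_G = 0: 291 - 2q_G - (q_E + q_R) = 0.
Rigel's first-order condition: 365 - 2q_R - (q_E + q_G) = 0.
Adding the 3 first-order conditions: 978 − 4Q = 0, so Q = 489/2.
Back-substituting: q_E = (322 − 489/2) = 155/2, q_G = (291 − 489/2) = 93/2, q_R = (365 − 489/2) = 241/2.

120.50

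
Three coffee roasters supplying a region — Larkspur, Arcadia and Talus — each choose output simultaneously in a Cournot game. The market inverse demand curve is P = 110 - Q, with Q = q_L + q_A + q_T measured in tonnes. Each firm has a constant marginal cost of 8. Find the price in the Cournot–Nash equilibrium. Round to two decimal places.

33.50

Each firm earns π_i = (110 - Q)q_i - 8q_i.
First-order condition (treating rivals' output as given): 102 - 2q_i - Σ_{j≠i} q_j = 0.
With identical firms every q_j equals q_i, so Σ_{j≠i} q_j = 2q_i and 102 = 4q_i, giving q_i = 51/2.
Total output Q = 153/2, so price P = 110 - 153/2 = 67/2.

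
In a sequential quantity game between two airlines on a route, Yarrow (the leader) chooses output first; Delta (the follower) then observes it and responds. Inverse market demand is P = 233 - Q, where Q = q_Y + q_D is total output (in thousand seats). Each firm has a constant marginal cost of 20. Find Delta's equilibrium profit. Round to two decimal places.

2835.56

Solve by backward induction. Given q_Y, the follower Delta maximises π_D = (233 - q_Y - q_D)q_D - 20q_D.
Follower FOC: 213 - q_Y - 2q_D = 0, so q_D(q_Y) = (213 - q_Y)/2.
Yarrow substitutes q_D(q_Y) into its own profit: π_Y = q_Y(233 - q_Y - (213 - q_Y)/2) - 20q_Y = (253/2 - (1/2)q_Y)q_Y - 20q_Y.
Maximising: ∂π_Y/∂q_Y = 213/2 - q_Y = 0, giving q_Y = 213/2.
Then q_D = (213 - 213/2)/2 = 213/4.
Price P = 233 - 639/4 = 293/4.
Delta's profit: (293/4 - 20)·(213/4) = 2835.5625.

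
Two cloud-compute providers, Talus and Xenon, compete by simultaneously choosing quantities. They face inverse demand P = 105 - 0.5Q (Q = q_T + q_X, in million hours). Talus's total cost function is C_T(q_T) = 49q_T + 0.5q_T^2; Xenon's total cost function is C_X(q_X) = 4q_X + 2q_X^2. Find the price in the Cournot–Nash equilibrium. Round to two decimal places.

84.31

Talus's profit: π_T = (105 - 0.5Q)q_T - (49q_T + (1/2)q_T²). Setting ∂π_T/∂q_T = 0: 56 - 2q_T - (1/2)(q_X) = 0.
Xenon's profit: π_X = (105 - 0.5Q)q_X - (4q_X + 2q_X²). Setting ∂π_X/∂q_X = 0: 101 - 5q_X - (1/2)(q_T) = 0.
Best responses: q_T = (56 - (1/2)q_X)/2, q_X = (101 - (1/2)q_T)/5.
Substituting one into the other gives q_T = 306/13 and q_X = 232/13.
Total output Q = 538/13, so price P = 105 - (1/2)·(538/13) = 1096/13.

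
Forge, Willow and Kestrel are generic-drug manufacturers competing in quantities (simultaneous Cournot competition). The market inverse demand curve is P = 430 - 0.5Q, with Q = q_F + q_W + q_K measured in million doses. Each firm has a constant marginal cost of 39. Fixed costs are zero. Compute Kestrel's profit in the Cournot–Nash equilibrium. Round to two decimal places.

19110.13

Each firm earns π_i = (430 - 0.5Q)q_i - 39q_i.
Setting ∂π_i/∂q_i = 0 with rivals' quantities fixed: 391 - q_i - (1/2)·Σ_{j≠i} q_j = 0.
With identical firms every q_j equals q_i, so Σ_{j≠i} q_j = 2q_i and 391 = 2q_i, giving q_i = 391/2.
Price P = 430 - (1/2)·(1173/2) = 547/4.
Kestrel's profit: (547/4 - 39)·(391/2) = 19110.1250.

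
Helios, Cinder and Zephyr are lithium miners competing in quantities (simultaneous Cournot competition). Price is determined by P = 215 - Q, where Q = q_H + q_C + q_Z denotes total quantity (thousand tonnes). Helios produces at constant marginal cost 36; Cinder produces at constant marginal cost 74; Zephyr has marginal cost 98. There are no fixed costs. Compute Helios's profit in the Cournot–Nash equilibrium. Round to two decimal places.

Helios's profit: π_H = (215 - Q)q_H - (36q_H). Setting ∂π_H/∂q_H = 0: 179 - 2q_H - (q_C + q_Z) = 0.
Cinder's profit: π_C = (215 - Q)q_C - (74q_C). Setting ∂π_C/∂q_C = 0: 141 - 2q_C - (q_H + q_Z) = 0.
Zephyr's profit: π_Z = (215 - Q)q_Z - (98q_Z). Setting ∂π_Z/∂q_Z = 0: 117 - 2q_Z - (q_H + q_C) = 0.
Adding the 3 conditions: 437 − 2Q − 2Q = 0, i.e. Q = 437/4.
Back-substituting: q_H = (179 − 437/4) = 279/4, q_C = (141 − 437/4) = 127/4, q_Z = (117 − 437/4) = 31/4.
Price P = 215 - 437/4 = 423/4.
Helios's profit: (423/4 - 36)·(279/4) = 4865.0625.

4865.06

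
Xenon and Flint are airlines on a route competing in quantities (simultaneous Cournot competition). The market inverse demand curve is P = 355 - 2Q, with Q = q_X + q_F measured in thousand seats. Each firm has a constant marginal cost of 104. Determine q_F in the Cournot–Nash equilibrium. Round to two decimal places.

41.83

Each firm earns π_i = (355 - 2Q)q_i - 104q_i.
Setting ∂π_i/∂q_i = 0 with rivals' quantities fixed: 251 - 4q_i - 2q_j = 0.
By symmetry each firm produces the same amount; substituting q_j = q_i yields q_i = 251/6.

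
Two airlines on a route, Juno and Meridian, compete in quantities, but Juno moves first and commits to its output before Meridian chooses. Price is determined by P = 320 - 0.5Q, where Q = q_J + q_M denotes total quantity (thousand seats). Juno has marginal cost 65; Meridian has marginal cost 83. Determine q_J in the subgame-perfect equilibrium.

273

The follower Meridian best-responds to any q_J: π_M = (320 - 0.5Q)q_M - 83q_M.
Follower FOC: 237 - (1/2)q_J - q_M = 0, so q_M(q_J) = (237 - (1/2)q_J).
The leader anticipates this reaction. Substituting into P = 320 - 0.5Q gives P = 403/2 - (1/4)q_J, so π_J = (403/2 - (1/4)q_J)q_J - 65q_J.
The leader's first-order condition 273/2 - (1/2)q_J = 0 yields q_J = 273.
Then q_M = (237 - (1/2)·273) = 201/2.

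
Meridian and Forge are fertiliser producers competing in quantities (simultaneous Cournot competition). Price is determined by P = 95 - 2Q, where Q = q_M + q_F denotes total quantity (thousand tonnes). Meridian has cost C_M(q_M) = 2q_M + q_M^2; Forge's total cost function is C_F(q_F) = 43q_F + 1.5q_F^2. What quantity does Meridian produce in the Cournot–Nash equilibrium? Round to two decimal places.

14.39

Meridian's profit: π_M = (95 - 2Q)q_M - (2q_M + q_M²). Setting ∂π_M/∂q_M = 0: 93 - 6q_M - 2(q_F) = 0.
Forge's first-order condition: 52 - 7q_F - 2(q_M) = 0.
So q_M = (93 - 2q_F)/6 and q_F = (52 - 2q_M)/7.
Substituting one into the other gives q_M = 547/38 and q_F = 63/19.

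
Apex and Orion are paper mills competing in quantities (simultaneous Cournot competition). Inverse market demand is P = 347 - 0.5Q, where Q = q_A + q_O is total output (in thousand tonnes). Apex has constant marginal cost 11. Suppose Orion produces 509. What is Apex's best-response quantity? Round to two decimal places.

81.50

With the rival's output fixed at 509, Apex's profit is π_A = (347 - (1/2)·509 - (1/2)q_A)q_A - (11q_A) = (185/2 - (1/2)q_A)q_A - (11q_A).
∂π_A/∂q_A = 163/2 - q_A = 0, so q_A = 163/2.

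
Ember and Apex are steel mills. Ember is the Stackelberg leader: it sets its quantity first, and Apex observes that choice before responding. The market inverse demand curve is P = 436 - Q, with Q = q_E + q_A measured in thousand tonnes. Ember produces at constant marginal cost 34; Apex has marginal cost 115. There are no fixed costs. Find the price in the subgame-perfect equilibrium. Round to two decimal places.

154.75

Solve by backward induction. Given q_E, the follower Apex maximises π_A = (436 - q_E - q_A)q_A - 115q_A.
Setting the follower's marginal profit to zero, 321 - q_E - 2q_A = 0, i.e. q_A = (321 - q_E)/2.
The leader anticipates this reaction. Substituting into P = 436 - Q gives P = 551/2 - (1/2)q_E, so π_E = (551/2 - (1/2)q_E)q_E - 34q_E.
Maximising: ∂π_E/∂q_E = 483/2 - q_E = 0, giving q_E = 483/2.
Then q_A = (321 - 483/2)/2 = 159/4.
Total output Q = 1125/4, so price P = 436 - 1125/4 = 619/4.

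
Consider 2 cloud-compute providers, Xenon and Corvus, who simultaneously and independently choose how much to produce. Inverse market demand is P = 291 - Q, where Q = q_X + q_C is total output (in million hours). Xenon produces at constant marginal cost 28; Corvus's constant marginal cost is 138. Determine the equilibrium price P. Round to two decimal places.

152.33

Xenon's profit: π_X = (291 - Q)q_X - (28q_X). Setting ∂π_X/∂q_X = 0: 263 - 2q_X - (q_C) = 0.
Corvus's profit: π_C = (291 - Q)q_C - (138q_C). Setting ∂π_C/∂q_C = 0: 153 - 2q_C - (q_X) = 0.
Rearranging gives the reaction functions q_X = (263 - q_C)/2 and q_C = (153 - q_X)/2.
Substituting one into the other gives q_X = 373/3 and q_C = 43/3.
Total output Q = 416/3, so price P = 291 - 416/3 = 457/3.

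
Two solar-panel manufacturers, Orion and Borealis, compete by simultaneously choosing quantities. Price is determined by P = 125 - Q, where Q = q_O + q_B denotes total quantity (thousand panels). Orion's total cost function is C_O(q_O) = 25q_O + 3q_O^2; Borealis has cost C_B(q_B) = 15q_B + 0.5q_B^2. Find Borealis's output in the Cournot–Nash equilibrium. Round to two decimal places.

33.91

Orion's profit: π_O = (125 - Q)q_O - (25q_O + 3q_O²). Setting ∂π_O/∂q_O = 0: 100 - 8q_O - (q_B) = 0.
Borealis's first-order condition: 110 - 3q_B - (q_O) = 0.
Rearranging gives the reaction functions q_O = (100 - q_B)/8 and q_B = (110 - q_O)/3.
Solving the pair: q_O = 190/23, q_B = 780/23.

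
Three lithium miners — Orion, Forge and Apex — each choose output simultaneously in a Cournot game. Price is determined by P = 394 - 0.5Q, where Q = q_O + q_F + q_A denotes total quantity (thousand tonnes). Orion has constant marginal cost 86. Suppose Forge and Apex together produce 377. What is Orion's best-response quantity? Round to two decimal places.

With rivals' combined output fixed at 377, Orion's profit is π_O = (394 - (1/2)·377 - (1/2)q_O)q_O - (86q_O) = (411/2 - (1/2)q_O)q_O - (86q_O).
∂π_O/∂q_O = 239/2 - q_O = 0, so q_O = 239/2.

119.50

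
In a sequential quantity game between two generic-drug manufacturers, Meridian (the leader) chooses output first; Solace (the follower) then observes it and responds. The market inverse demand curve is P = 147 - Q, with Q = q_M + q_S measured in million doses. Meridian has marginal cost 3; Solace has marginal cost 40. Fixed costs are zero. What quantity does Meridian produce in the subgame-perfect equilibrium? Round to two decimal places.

90.50

Solve by backward induction. Given q_M, the follower Solace maximises π_S = (147 - q_M - q_S)q_S - 40q_S.
∂π_S/∂q_S = 107 - q_M - 2q_S = 0 gives the reaction function q_S = (107 - q_M)/2.
The leader anticipates this reaction. Substituting into P = 147 - Q gives P = 187/2 - (1/2)q_M, so π_M = (187/2 - (1/2)q_M)q_M - 3q_M.
The leader's first-order condition 181/2 - q_M = 0 yields q_M = 181/2.
Then q_S = (107 - 181/2)/2 = 33/4.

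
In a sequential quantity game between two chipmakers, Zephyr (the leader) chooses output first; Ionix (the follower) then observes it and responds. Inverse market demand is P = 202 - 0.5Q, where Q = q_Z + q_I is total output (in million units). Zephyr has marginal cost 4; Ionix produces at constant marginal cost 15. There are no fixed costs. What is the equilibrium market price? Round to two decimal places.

56.25

The follower Ionix best-responds to any q_Z: π_I = (202 - 0.5Q)q_I - 15q_I.
Follower FOC: 187 - (1/2)q_Z - q_I = 0, so q_I(q_Z) = (187 - (1/2)q_Z).
Zephyr substitutes q_I(q_Z) into its own profit: π_Z = q_Z(202 - (1/2)q_Z - (187 - (1/2)q_Z)/2) - 4q_Z = (217/2 - (1/4)q_Z)q_Z - 4q_Z.
Maximising: ∂π_Z/∂q_Z = 209/2 - (1/2)q_Z = 0, giving q_Z = 209.
Then q_I = (187 - (1/2)·209) = 165/2.
Total output Q = 583/2, so price P = 202 - (1/2)·(583/2) = 225/4.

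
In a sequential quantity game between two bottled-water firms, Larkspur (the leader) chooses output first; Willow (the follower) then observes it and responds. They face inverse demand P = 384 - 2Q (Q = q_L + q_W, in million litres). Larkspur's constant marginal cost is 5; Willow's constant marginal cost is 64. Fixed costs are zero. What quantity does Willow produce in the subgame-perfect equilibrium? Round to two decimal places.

Solve by backward induction. Given q_L, the follower Willow maximises π_W = (384 - 2q_L - 2q_W)q_W - 64q_W.
∂π_W/∂q_W = 320 - 2q_L - 4q_W = 0 gives the reaction function q_W = (320 - 2q_L)/4.
Larkspur substitutes q_W(q_L) into its own profit: π_L = q_L(384 - 2q_L - (320 - 2q_L)/2) - 5q_L = (224 - q_L)q_L - 5q_L.
Leader FOC: 219 - 2q_L = 0, so q_L = 219/2.
Then q_W = (320 - 2·(219/2))/4 = 101/4.

25.25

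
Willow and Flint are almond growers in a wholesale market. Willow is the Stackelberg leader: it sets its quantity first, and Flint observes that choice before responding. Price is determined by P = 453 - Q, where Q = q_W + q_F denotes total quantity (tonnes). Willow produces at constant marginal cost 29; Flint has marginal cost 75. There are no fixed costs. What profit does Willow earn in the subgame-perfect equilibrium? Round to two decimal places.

Solve by backward induction. Given q_W, the follower Flint maximises π_F = (453 - q_W - q_F)q_F - 75q_F.
Follower FOC: 378 - q_W - 2q_F = 0, so q_F(q_W) = (378 - q_W)/2.
Willow substitutes q_F(q_W) into its own profit: π_W = q_W(453 - q_W - (378 - q_W)/2) - 29q_W = (264 - (1/2)q_W)q_W - 29q_W.
Maximising: ∂π_W/∂q_W = 235 - q_W = 0, giving q_W = 235.
Then q_F = (378 - 235)/2 = 143/2.
Price P = 453 - 613/2 = 293/2.
Willow's profit: (293/2 - 29)·235 = 27612.5000.

27612.50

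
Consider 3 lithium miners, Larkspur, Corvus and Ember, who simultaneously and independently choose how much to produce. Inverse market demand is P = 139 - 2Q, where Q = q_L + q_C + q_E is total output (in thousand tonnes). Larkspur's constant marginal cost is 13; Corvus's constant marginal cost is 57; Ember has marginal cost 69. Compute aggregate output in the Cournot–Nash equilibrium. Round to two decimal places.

34.75

Larkspur's profit: π_L = (139 - 2Q)q_L - (13q_L). Setting ∂π_L/∂q_L = 0: 126 - 4q_L - 2(q_C + q_E) = 0.
Corvus's profit: π_C = (139 - 2Q)q_C - (57q_C). Setting ∂π_C/∂q_C = 0: 82 - 4q_C - 2(q_L + q_E) = 0.
Ember's first-order condition: 70 - 4q_E - 2(q_L + q_C) = 0.
Adding the 3 conditions: 278 − 4Q − 4Q = 0, i.e. Q = 139/4.
Back-substituting: q_L = (126 − 139/2)/2 = 113/4, q_C = (82 − 139/2)/2 = 25/4, q_E = (70 − 139/2)/2 = 1/4.
Total output Q = 113/4 + 25/4 + 1/4 = 139/4.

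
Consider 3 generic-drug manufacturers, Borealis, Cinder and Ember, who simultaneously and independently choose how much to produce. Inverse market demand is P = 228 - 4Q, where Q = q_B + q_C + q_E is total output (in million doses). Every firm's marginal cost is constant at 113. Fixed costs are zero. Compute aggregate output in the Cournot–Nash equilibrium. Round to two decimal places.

A representative firm's profit is π_i = q_i(228 - 4Q) - 113q_i.
First-order condition (treating rivals' output as given): 115 - 8q_i - 4·Σ_{j≠i} q_j = 0.
By symmetry each firm produces the same amount; substituting Σ_{j≠i} q_j = 2q_i yields q_i = 115/16.
Total output Q = 115/16 + 115/16 + 115/16 = 345/16.

21.56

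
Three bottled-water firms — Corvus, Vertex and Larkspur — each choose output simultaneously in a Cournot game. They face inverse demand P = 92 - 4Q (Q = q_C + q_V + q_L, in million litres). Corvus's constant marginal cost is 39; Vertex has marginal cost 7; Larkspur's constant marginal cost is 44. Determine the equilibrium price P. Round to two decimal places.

45.50

Corvus's profit: π_C = (92 - 4Q)q_C - (39q_C). Setting ∂π_C/∂q_C = 0: 53 - 8q_C - 4(q_V + q_L) = 0.
Vertex's profit: π_V = (92 - 4Q)q_V - (7q_V). Setting ∂π_V/∂q_V = 0: 85 - 8q_V - 4(q_C + q_L) = 0.
Larkspur's first-order condition: 48 - 8q_L - 4(q_C + q_V) = 0.
Adding the 3 conditions: 186 − 8Q − 8Q = 0, i.e. Q = 93/8.
Back-substituting: q_C = (53 − 93/2)/4 = 13/8, q_V = (85 − 93/2)/4 = 77/8, q_L = (48 − 93/2)/4 = 3/8.
Total output Q = 93/8, so price P = 92 - 4·(93/8) = 91/2.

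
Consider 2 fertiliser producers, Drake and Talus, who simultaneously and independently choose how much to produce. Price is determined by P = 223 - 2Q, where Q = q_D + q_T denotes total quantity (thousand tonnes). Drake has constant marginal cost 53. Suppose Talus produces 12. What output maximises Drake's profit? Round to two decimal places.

With the rival's output fixed at 12, Drake's profit is π_D = (223 - 2·12 - 2q_D)q_D - (53q_D) = (199 - 2q_D)q_D - (53q_D).
∂π_D/∂q_D = 146 - 4q_D = 0, so q_D = 73/2.

36.50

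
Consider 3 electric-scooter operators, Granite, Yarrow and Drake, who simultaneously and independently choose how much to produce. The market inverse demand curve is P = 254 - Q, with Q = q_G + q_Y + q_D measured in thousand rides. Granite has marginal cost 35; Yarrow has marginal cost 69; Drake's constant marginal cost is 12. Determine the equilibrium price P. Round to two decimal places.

Granite's profit: π_G = (254 - Q)q_G - (35q_G). Setting ∂π_G/∂q_G = 0: 219 - 2q_G - (q_Y + q_D) = 0.
Yarrow's profit: π_Y = (254 - Q)q_Y - (69q_Y). Setting ∂π_Y/∂q_Y = 0: 185 - 2q_Y - (q_G + q_D) = 0.
Drake's first-order condition: 242 - 2q_D - (q_G + q_Y) = 0.
Adding the 3 conditions: 646 − 2Q − 2Q = 0, i.e. Q = 323/2.
Back-substituting: q_G = (219 − 323/2) = 115/2, q_Y = (185 − 323/2) = 47/2, q_D = (242 − 323/2) = 161/2.
Total output Q = 323/2, so price P = 254 - 323/2 = 185/2.

92.50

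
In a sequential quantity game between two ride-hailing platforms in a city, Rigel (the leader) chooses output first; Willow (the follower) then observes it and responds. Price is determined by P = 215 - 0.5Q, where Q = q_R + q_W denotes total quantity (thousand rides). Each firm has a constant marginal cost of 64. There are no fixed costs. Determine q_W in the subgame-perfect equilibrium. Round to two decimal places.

75.50

The follower Willow best-responds to any q_R: π_W = (215 - 0.5Q)q_W - 64q_W.
Follower FOC: 151 - (1/2)q_R - q_W = 0, so q_W(q_R) = (151 - (1/2)q_R).
The leader anticipates this reaction. Substituting into P = 215 - 0.5Q gives P = 279/2 - (1/4)q_R, so π_R = (279/2 - (1/4)q_R)q_R - 64q_R.
Maximising: ∂π_R/∂q_R = 151/2 - (1/2)q_R = 0, giving q_R = 151.
Then q_W = (151 - (1/2)·151) = 151/2.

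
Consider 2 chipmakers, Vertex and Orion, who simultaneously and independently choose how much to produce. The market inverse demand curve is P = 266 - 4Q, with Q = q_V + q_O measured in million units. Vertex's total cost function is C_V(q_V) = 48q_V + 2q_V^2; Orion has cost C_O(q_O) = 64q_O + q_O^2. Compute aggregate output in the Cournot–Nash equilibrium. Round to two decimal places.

28.12

Vertex's profit: π_V = (266 - 4Q)q_V - (48q_V + 2q_V²). Setting ∂π_V/∂q_V = 0: 218 - 12q_V - 4(q_O) = 0.
Orion's profit: π_O = (266 - 4Q)q_O - (64q_O + q_O²). Setting ∂π_O/∂q_O = 0: 202 - 10q_O - 4(q_V) = 0.
Rearranging gives the reaction functions q_V = (218 - 4q_O)/12 and q_O = (202 - 4q_V)/10.
Solving the pair: q_V = 343/26, q_O = 194/13.
Total output Q = 343/26 + 194/13 = 731/26.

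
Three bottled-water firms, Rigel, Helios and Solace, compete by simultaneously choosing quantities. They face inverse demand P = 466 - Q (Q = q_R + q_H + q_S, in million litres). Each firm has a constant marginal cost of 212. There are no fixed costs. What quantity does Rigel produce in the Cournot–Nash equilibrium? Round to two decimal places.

Each firm earns π_i = (466 - Q)q_i - 212q_i.
First-order condition (treating rivals' output as given): 254 - 2q_i - Σ_{j≠i} q_j = 0.
With identical firms every q_j equals q_i, so Σ_{j≠i} q_j = 2q_i and 254 = 4q_i, giving q_i = 127/2.

63.50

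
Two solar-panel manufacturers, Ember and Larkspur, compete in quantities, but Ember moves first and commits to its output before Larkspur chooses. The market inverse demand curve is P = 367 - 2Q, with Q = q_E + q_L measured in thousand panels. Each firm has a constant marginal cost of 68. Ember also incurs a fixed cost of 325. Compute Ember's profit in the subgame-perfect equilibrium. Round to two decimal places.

5262.56

Solve by backward induction. Given q_E, the follower Larkspur maximises π_L = (367 - 2q_E - 2q_L)q_L - 68q_L.
Follower FOC: 299 - 2q_E - 4q_L = 0, so q_L(q_E) = (299 - 2q_E)/4.
Ember substitutes q_L(q_E) into its own profit: π_E = q_E(367 - 2q_E - (299 - 2q_E)/2) - 68q_E = (435/2 - q_E)q_E - 68q_E.
Leader FOC: 299/2 - 2q_E = 0, so q_E = 299/4.
Then q_L = (299 - 2·(299/4))/4 = 299/8.
Price P = 367 - 2·(897/8) = 571/4.
Ember's profit: (571/4 - 68)·(299/4) - 325 = 5262.5625.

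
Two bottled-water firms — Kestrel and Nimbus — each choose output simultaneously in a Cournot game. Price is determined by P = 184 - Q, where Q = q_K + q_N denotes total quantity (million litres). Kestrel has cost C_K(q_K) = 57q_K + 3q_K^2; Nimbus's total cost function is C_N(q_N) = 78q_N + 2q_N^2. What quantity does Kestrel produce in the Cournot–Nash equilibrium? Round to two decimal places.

Kestrel's profit: π_K = (184 - Q)q_K - (57q_K + 3q_K²). Setting ∂π_K/∂q_K = 0: 127 - 8q_K - (q_N) = 0.
Nimbus's profit: π_N = (184 - Q)q_N - (78q_N + 2q_N²). Setting ∂π_N/∂q_N = 0: 106 - 6q_N - (q_K) = 0.
Best responses: q_K = (127 - q_N)/8, q_N = (106 - q_K)/6.
Solving the pair: q_K = 656/47, q_N = 721/47.

13.96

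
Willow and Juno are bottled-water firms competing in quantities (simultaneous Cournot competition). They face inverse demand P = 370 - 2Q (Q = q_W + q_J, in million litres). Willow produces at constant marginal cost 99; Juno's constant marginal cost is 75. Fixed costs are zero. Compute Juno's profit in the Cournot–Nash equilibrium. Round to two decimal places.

5653.39

Willow's profit: π_W = (370 - 2Q)q_W - (99q_W). Setting ∂π_W/∂q_W = 0: 271 - 4q_W - 2(q_J) = 0.
Juno's profit: π_J = (370 - 2Q)q_J - (75q_J). Setting ∂π_J/∂q_J = 0: 295 - 4q_J - 2(q_W) = 0.
Rearranging gives the reaction functions q_W = (271 - 2q_J)/4 and q_J = (295 - 2q_W)/4.
Substituting one into the other gives q_W = 247/6 and q_J = 319/6.
Price P = 370 - 2·(283/3) = 544/3.
Juno's profit: (544/3 - 75)·(319/6) = 5653.3889.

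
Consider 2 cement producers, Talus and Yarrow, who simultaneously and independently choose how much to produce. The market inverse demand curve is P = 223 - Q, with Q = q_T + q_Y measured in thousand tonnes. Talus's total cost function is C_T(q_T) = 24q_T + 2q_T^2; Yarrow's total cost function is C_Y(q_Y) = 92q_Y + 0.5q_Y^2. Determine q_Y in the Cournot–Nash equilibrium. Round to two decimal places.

34.53

Talus's profit: π_T = (223 - Q)q_T - (24q_T + 2q_T²). Setting ∂π_T/∂q_T = 0: 199 - 6q_T - (q_Y) = 0.
Yarrow's first-order condition: 131 - 3q_Y - (q_T) = 0.
Best responses: q_T = (199 - q_Y)/6, q_Y = (131 - q_T)/3.
Substituting one into the other gives q_T = 466/17 and q_Y = 587/17.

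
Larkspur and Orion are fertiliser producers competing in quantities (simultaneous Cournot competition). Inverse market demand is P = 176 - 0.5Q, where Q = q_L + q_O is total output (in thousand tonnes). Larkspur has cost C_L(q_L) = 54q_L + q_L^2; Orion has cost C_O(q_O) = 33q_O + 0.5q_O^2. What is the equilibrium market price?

Larkspur's profit: π_L = (176 - 0.5Q)q_L - (54q_L + q_L²). Setting ∂π_L/∂q_L = 0: 122 - 3q_L - (1/2)(q_O) = 0.
Orion's profit: π_O = (176 - 0.5Q)q_O - (33q_O + (1/2)q_O²). Setting ∂π_O/∂q_O = 0: 143 - 2q_O - (1/2)(q_L) = 0.
So q_L = (122 - (1/2)q_O)/3 and q_O = (143 - (1/2)q_L)/2.
Substituting one into the other gives q_L = 30 and q_O = 64.
Total output Q = 94, so price P = 176 - (1/2)·94 = 129.

129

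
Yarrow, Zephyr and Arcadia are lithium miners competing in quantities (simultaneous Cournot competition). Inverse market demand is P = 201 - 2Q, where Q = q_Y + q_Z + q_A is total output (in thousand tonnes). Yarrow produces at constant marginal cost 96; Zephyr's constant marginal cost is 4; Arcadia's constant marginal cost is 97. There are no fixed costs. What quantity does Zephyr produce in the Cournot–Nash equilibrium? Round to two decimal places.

47.75

Yarrow's profit: π_Y = (201 - 2Q)q_Y - (96q_Y). Setting ∂π_Y/∂q_Y = 0: 105 - 4q_Y - 2(q_Z + q_A) = 0.
Zephyr's profit: π_Z = (201 - 2Q)q_Z - (4q_Z). Setting ∂π_Z/∂q_Z = 0: 197 - 4q_Z - 2(q_Y + q_A) = 0.
Arcadia's profit: π_A = (201 - 2Q)q_A - (97q_A). Setting ∂π_A/∂q_A = 0: 104 - 4q_A - 2(q_Y + q_Z) = 0.
Adding the 3 conditions: 406 − 4Q − 4Q = 0, i.e. Q = 203/4.
Back-substituting: q_Y = (105 − 203/2)/2 = 7/4, q_Z = (197 − 203/2)/2 = 191/4, q_A = (104 − 203/2)/2 = 5/4.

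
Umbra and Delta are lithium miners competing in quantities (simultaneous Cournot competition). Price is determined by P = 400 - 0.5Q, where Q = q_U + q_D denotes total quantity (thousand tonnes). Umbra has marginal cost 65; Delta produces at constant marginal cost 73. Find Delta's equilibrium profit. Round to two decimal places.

Umbra's profit: π_U = (400 - 0.5Q)q_U - (65q_U). Setting ∂π_U/∂q_U = 0: 335 - q_U - (1/2)(q_D) = 0.
Delta's first-order condition: 327 - q_D - (1/2)(q_U) = 0.
Rearranging gives the reaction functions q_U = (335 - (1/2)q_D) and q_D = (327 - (1/2)q_U).
Solving the pair: q_U = 686/3, q_D = 638/3.
Price P = 400 - (1/2)·(1324/3) = 538/3.
Delta's profit: (538/3 - 73)·(638/3) = 22613.5556.

22613.56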